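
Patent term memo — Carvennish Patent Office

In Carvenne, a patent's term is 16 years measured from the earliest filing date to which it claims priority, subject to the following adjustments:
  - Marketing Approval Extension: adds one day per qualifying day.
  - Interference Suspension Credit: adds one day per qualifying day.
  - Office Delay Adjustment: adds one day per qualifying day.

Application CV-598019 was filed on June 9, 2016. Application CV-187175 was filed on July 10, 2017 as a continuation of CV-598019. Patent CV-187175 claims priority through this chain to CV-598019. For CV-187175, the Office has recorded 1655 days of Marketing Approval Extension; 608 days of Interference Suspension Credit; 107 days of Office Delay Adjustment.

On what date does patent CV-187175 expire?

Earliest priority filing: 9 June 2016.
Base term: 9 June 2016 + 16 years → 9 June 2032.
Marketing Approval Extension: +1655 days → 20 December 2036.
Interference Suspension Credit: +608 days → 20 August 2038.
Office Delay Adjustment: +107 days → 5 December 2038.

2038-12-05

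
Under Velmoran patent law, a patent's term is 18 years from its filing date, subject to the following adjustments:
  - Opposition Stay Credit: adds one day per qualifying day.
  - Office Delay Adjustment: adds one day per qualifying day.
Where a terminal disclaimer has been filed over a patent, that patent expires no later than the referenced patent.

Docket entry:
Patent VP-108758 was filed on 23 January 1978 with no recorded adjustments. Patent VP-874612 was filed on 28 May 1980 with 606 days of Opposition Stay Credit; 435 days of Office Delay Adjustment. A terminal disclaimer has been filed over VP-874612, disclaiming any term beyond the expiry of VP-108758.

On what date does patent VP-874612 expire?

Natural term of VP-874612:
  Base: filing + 18 years → 28 May 1998.
  Opposition Stay Credit: +606 days → 24 January 2000.
  Office Delay Adjustment: +435 days → 3 April 2001.
Expiry of referenced patent VP-108758:
  Base: filing + 18 years → 23 January 1996.
Terminal disclaimer: VP-874612 expires on the earlier of 3 April 2001 and 23 January 1996.

January 23, 1996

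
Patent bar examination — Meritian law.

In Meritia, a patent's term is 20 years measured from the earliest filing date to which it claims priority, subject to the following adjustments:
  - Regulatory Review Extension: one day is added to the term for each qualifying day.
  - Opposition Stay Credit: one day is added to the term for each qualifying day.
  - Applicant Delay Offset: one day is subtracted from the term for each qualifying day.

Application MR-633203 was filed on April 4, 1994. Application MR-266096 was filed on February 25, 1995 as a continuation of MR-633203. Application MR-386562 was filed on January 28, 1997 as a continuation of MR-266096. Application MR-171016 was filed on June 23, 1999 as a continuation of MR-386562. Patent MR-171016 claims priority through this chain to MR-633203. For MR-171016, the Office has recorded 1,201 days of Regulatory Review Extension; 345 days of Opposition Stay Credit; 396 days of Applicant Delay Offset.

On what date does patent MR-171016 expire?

2017-05-28

Earliest priority filing: 4 April 1994.
Base term: 4 April 1994 + 20 years → 4 April 2014.
Regulatory Review Extension: +1201 days → 18 July 2017.
Opposition Stay Credit: +345 days → 28 June 2018.
Applicant Delay Offset: −396 days → 28 May 2017.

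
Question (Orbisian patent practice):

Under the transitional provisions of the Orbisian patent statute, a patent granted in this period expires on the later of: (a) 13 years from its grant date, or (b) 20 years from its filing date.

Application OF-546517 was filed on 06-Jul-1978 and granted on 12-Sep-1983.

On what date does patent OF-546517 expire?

(a) grant + 13 years → 12 September 1996.
(b) filing + 20 years → 6 July 1998.
Later of the two: 6 July 1998.

1998-07-06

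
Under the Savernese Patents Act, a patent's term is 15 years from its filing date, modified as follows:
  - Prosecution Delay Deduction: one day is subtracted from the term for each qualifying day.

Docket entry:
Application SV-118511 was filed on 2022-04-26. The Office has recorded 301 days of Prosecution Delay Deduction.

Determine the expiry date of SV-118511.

June 29, 2036

Base term: filing date + 15 years → 26 April 2037.
Prosecution Delay Deduction: −301 days → 29 June 2036.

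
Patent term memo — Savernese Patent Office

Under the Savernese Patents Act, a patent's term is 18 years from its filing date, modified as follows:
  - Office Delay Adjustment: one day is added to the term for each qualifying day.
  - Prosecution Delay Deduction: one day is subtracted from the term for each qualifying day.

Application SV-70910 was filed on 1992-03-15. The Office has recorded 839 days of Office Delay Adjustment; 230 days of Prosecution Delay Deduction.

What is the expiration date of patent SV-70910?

2011-11-14

Base term: filing date + 18 years → 15 March 2010.
Office Delay Adjustment: +839 days → 1 July 2012.
Prosecution Delay Deduction: −230 days → 14 November 2011.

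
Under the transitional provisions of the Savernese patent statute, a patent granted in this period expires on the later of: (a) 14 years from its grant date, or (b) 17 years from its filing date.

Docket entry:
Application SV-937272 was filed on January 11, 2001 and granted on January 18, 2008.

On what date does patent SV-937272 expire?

(a) grant + 14 years → 18 January 2022.
(b) filing + 17 years → 11 January 2018.
Later of the two: 18 January 2022.

2022-01-18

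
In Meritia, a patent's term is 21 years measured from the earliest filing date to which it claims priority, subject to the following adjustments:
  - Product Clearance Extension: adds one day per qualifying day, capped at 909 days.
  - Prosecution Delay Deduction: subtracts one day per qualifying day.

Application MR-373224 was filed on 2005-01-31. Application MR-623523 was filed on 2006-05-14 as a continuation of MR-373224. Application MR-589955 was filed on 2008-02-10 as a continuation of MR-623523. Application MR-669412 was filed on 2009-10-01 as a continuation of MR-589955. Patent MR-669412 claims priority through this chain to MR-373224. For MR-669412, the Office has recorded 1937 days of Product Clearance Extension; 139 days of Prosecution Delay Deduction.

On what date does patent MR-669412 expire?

Earliest priority filing: 31 January 2005.
Base term: 31 January 2005 + 21 years → 31 January 2026.
Product Clearance Extension: 1937 days claimed exceeds the 909-day cap, so +909 days → 28 July 2028.
Prosecution Delay Deduction: −139 days → 11 March 2028.

March 11, 2028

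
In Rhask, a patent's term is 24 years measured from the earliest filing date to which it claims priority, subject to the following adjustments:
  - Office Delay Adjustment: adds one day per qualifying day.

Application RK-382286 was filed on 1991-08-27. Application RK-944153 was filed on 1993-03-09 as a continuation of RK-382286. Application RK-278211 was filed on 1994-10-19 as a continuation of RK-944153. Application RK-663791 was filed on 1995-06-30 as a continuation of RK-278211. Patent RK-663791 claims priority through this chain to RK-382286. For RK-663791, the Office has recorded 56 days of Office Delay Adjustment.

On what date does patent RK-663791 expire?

2015-10-22

Earliest priority filing: 27 August 1991.
Base term: 27 August 1991 + 24 years → 27 August 2015.
Office Delay Adjustment: +56 days → 22 October 2015.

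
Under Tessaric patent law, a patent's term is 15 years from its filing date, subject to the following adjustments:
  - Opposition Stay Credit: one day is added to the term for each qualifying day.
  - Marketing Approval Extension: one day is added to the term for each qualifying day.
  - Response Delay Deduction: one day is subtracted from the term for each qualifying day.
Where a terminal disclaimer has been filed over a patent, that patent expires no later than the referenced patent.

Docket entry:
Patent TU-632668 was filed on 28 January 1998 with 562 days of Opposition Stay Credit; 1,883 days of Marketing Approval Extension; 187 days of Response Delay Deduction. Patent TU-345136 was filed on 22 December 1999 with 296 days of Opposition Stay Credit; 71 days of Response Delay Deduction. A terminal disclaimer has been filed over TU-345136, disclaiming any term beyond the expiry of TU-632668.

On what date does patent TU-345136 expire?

2015-08-04

Natural term of TU-345136:
  Base: filing + 15 years → 22 December 2014.
  Opposition Stay Credit: +296 days → 14 October 2015.
  Response Delay Deduction: −71 days → 4 August 2015.
Expiry of referenced patent TU-632668:
  Base: filing + 15 years → 28 January 2013.
  Opposition Stay Credit: +562 days → 13 August 2014.
  Marketing Approval Extension: +1883 days → 9 October 2019.
  Response Delay Deduction: −187 days → 5 April 2019.
Terminal disclaimer: TU-345136 expires on the earlier of 4 August 2015 and 5 April 2019.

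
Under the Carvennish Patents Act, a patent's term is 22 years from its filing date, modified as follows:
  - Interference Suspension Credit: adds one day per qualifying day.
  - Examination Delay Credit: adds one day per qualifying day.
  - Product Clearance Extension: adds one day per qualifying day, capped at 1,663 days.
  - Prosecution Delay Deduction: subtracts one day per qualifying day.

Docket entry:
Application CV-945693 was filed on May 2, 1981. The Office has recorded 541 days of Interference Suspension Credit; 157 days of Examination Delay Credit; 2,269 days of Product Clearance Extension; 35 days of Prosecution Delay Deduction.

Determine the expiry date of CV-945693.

2009-09-13

Base term: filing date + 22 years → 2 May 2003.
Interference Suspension Credit: +541 days → 24 October 2004.
Examination Delay Credit: +157 days → 30 March 2005.
Product Clearance Extension: 2269 days claimed exceeds the 1663-day cap, so +1663 days → 18 October 2009.
Prosecution Delay Deduction: −35 days → 13 September 2009.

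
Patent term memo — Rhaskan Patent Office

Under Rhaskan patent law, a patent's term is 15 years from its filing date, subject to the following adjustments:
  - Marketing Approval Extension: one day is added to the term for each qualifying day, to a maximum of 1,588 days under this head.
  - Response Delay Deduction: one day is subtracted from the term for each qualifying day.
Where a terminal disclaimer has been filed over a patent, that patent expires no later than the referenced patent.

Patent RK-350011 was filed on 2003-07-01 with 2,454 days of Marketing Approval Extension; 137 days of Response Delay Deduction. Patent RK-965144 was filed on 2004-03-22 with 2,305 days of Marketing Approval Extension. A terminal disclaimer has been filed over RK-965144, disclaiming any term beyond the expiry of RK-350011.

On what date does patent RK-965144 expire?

June 21, 2022

Natural term of RK-965144:
  Base: filing + 15 years → 22 March 2019.
  Marketing Approval Extension: 2305 days claimed exceeds the 1588-day cap, so +1588 days → 27 July 2023.
Expiry of referenced patent RK-350011:
  Base: filing + 15 years → 1 July 2018.
  Marketing Approval Extension: 2454 days claimed exceeds the 1588-day cap, so +1588 days → 5 November 2022.
  Response Delay Deduction: −137 days → 21 June 2022.
Terminal disclaimer: RK-965144 expires on the earlier of 27 July 2023 and 21 June 2022.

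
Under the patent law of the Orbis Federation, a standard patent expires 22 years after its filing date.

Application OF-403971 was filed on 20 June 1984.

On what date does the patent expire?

Filing date + 22 years → 20 June 2006.

2006-06-20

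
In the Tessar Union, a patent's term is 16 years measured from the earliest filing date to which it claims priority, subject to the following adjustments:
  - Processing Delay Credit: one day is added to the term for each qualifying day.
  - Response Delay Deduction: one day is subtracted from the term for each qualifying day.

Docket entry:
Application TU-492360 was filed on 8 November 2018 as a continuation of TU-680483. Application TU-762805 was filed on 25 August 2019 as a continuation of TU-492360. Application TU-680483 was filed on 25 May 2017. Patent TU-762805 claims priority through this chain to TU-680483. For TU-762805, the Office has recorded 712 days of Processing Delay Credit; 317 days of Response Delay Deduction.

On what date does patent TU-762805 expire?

2034-06-24

Earliest priority filing: 25 May 2017.
Base term: 25 May 2017 + 16 years → 25 May 2033.
Processing Delay Credit: +712 days → 7 May 2035.
Response Delay Deduction: −317 days → 24 June 2034.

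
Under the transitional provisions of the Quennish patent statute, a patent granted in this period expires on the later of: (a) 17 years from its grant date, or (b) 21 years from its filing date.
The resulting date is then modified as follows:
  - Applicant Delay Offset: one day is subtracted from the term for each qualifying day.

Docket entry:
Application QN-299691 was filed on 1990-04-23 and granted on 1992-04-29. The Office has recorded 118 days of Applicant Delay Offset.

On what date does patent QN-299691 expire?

(a) grant + 17 years → 29 April 2009.
(b) filing + 21 years → 23 April 2011.
Later of the two: 23 April 2011.
Applicant Delay Offset: −118 days → 26 December 2010.

December 26, 2010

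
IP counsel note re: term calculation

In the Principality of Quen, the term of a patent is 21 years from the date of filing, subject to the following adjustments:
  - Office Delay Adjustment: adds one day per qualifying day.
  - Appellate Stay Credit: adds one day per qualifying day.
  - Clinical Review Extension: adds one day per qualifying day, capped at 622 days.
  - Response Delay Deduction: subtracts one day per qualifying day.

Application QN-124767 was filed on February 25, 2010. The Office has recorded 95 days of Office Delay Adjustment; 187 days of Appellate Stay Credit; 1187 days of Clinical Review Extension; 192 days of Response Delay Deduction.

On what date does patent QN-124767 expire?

Base term: filing date + 21 years → 25 February 2031.
Office Delay Adjustment: +95 days → 31 May 2031.
Appellate Stay Credit: +187 days → 4 December 2031.
Clinical Review Extension: 1187 days claimed exceeds the 622-day cap, so +622 days → 17 August 2033.
Response Delay Deduction: −192 days → 6 February 2033.

2033-02-06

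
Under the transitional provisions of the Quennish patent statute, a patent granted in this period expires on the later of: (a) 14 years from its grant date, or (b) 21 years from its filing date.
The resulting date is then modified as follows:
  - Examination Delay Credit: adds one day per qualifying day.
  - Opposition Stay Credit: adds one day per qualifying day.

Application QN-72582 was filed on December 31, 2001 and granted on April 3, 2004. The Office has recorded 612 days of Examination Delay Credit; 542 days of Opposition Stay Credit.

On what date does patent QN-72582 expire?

February 27, 2026

(a) grant + 14 years → 3 April 2018.
(b) filing + 21 years → 31 December 2022.
Later of the two: 31 December 2022.
Examination Delay Credit: +612 days → 3 September 2024.
Opposition Stay Credit: +542 days → 27 February 2026.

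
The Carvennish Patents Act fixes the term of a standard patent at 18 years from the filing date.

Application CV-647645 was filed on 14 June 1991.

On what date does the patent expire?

2009-06-14

Filing date + 18 years → 14 June 2009.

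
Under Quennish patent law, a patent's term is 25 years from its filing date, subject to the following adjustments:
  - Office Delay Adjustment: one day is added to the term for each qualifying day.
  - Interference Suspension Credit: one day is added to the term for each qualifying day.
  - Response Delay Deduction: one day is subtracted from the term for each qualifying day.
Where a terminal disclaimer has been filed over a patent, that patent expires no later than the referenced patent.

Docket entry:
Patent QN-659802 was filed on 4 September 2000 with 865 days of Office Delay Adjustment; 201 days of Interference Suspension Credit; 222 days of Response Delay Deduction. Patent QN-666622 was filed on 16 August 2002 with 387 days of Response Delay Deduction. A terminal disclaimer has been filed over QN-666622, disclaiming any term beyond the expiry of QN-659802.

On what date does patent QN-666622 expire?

July 25, 2026

Natural term of QN-666622:
  Base: filing + 25 years → 16 August 2027.
  Response Delay Deduction: −387 days → 25 July 2026.
Expiry of referenced patent QN-659802:
  Base: filing + 25 years → 4 September 2025.
  Office Delay Adjustment: +865 days → 17 January 2028.
  Interference Suspension Credit: +201 days → 5 August 2028.
  Response Delay Deduction: −222 days → 27 December 2027.
Terminal disclaimer: QN-666622 expires on the earlier of 25 July 2026 and 27 December 2027.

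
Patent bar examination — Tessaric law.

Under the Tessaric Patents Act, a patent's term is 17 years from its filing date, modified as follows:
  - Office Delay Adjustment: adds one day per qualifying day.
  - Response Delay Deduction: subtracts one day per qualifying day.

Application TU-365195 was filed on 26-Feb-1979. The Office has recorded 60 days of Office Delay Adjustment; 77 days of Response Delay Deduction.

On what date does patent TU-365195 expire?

Base term: filing date + 17 years → 26 February 1996.
Office Delay Adjustment: +60 days → 26 April 1996.
Response Delay Deduction: −77 days → 9 February 1996.

February 9, 1996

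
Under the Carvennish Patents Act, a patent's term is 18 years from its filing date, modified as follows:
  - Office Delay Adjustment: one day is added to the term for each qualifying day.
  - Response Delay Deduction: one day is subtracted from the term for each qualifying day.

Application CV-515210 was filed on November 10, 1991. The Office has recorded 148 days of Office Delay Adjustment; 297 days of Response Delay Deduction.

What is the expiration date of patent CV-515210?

Base term: filing date + 18 years → 10 November 2009.
Office Delay Adjustment: +148 days → 7 April 2010.
Response Delay Deduction: −297 days → 14 June 2009.

June 14, 2009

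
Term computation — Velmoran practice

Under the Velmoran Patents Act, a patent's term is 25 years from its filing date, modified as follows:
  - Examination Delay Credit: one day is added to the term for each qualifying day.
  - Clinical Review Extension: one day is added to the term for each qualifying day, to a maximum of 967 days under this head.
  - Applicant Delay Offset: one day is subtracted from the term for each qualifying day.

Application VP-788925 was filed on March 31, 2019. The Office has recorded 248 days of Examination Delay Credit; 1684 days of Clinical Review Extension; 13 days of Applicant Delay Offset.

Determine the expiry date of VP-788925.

2047-07-16

Base term: filing date + 25 years → 31 March 2044.
Examination Delay Credit: +248 days → 4 December 2044.
Clinical Review Extension: 1684 days claimed exceeds the 967-day cap, so +967 days → 29 July 2047.
Applicant Delay Offset: −13 days → 16 July 2047.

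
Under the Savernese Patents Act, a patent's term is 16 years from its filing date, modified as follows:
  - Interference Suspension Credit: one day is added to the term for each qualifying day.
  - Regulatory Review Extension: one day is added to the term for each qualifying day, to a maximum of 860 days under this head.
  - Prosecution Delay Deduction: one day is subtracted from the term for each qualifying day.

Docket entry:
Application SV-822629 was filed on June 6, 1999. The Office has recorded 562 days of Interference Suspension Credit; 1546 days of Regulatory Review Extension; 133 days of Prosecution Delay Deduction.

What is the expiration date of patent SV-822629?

2018-12-16

Base term: filing date + 16 years → 6 June 2015.
Interference Suspension Credit: +562 days → 19 December 2016.
Regulatory Review Extension: 1546 days claimed exceeds the 860-day cap, so +860 days → 28 April 2019.
Prosecution Delay Deduction: −133 days → 16 December 2018.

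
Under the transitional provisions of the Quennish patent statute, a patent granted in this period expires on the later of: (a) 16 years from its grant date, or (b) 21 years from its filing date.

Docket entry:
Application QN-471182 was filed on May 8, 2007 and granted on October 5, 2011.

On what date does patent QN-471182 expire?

(a) grant + 16 years → 5 October 2027.
(b) filing + 21 years → 8 May 2028.
Later of the two: 8 May 2028.

2028-05-08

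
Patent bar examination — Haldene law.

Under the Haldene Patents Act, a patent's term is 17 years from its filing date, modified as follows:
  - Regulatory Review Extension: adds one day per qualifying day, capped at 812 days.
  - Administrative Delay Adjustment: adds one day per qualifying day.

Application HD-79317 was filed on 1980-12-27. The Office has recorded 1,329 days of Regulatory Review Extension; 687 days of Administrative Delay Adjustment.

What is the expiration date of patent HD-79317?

February 3, 2002

Base term: filing date + 17 years → 27 December 1997.
Regulatory Review Extension: 1329 days claimed exceeds the 812-day cap, so +812 days → 18 March 2000.
Administrative Delay Adjustment: +687 days → 3 February 2002.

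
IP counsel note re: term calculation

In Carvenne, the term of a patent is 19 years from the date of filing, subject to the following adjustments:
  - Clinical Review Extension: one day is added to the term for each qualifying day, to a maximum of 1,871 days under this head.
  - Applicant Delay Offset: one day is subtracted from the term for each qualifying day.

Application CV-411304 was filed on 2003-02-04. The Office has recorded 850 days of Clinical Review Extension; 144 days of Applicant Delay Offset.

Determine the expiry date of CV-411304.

Base term: filing date + 19 years → 4 February 2022.
Clinical Review Extension: 850 days (within the 1871-day cap) → +850 days → 3 June 2024.
Applicant Delay Offset: −144 days → 11 January 2024.

January 11, 2024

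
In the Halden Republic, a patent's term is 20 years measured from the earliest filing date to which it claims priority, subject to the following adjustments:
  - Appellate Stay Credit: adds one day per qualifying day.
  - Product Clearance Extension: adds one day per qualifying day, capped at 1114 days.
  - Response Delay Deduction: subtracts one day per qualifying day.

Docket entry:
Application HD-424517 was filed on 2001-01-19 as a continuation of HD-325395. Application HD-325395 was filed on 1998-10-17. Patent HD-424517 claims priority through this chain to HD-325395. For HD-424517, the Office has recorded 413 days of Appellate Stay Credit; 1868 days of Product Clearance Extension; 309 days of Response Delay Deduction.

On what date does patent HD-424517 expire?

February 16, 2022

Earliest priority filing: 17 October 1998.
Base term: 17 October 1998 + 20 years → 17 October 2018.
Appellate Stay Credit: +413 days → 4 December 2019.
Product Clearance Extension: 1868 days claimed exceeds the 1114-day cap, so +1114 days → 22 December 2022.
Response Delay Deduction: −309 days → 16 February 2022.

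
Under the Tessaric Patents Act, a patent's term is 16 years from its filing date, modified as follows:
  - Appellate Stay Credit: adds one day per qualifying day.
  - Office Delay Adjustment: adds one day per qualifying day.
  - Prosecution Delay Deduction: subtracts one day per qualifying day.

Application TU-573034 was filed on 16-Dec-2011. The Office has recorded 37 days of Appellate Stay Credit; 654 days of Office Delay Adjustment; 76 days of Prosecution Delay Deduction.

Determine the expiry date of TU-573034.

August 22, 2029

Base term: filing date + 16 years → 16 December 2027.
Appellate Stay Credit: +37 days → 22 January 2028.
Office Delay Adjustment: +654 days → 6 November 2029.
Prosecution Delay Deduction: −76 days → 22 August 2029.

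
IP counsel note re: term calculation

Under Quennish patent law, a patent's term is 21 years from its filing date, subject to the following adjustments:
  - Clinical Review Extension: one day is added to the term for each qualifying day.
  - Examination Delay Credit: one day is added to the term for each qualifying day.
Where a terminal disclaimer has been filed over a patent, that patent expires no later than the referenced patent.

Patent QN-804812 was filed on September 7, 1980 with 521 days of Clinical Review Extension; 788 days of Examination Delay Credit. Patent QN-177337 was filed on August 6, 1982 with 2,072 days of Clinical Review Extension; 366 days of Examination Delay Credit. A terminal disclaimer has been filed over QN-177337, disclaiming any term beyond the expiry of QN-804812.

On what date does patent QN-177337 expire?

April 8, 2005

Natural term of QN-177337:
  Base: filing + 21 years → 6 August 2003.
  Clinical Review Extension: +2072 days → 8 April 2009.
  Examination Delay Credit: +366 days → 9 April 2010.
Expiry of referenced patent QN-804812:
  Base: filing + 21 years → 7 September 2001.
  Clinical Review Extension: +521 days → 10 February 2003.
  Examination Delay Credit: +788 days → 8 April 2005.
Terminal disclaimer: QN-177337 expires on the earlier of 9 April 2010 and 8 April 2005.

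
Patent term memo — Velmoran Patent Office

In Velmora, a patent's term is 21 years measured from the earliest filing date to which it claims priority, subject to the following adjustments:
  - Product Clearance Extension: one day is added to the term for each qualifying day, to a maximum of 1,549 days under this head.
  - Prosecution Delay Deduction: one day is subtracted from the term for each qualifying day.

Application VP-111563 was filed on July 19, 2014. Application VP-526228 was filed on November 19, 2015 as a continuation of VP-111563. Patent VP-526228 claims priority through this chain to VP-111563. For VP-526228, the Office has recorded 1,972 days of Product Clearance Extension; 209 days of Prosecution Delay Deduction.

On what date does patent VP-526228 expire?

2039-03-20

Earliest priority filing: 19 July 2014.
Base term: 19 July 2014 + 21 years → 19 July 2035.
Product Clearance Extension: 1972 days claimed exceeds the 1549-day cap, so +1549 days → 15 October 2039.
Prosecution Delay Deduction: −209 days → 20 March 2039.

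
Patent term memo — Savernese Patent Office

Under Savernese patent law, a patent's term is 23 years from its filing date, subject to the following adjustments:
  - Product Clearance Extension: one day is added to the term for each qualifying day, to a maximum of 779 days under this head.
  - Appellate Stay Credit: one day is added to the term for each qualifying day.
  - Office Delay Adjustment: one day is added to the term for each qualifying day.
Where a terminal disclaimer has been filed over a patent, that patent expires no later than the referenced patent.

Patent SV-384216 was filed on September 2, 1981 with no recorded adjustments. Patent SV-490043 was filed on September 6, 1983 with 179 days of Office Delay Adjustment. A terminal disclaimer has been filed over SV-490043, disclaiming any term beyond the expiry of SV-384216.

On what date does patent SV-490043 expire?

Natural term of SV-490043:
  Base: filing + 23 years → 6 September 2006.
  Office Delay Adjustment: +179 days → 4 March 2007.
Expiry of referenced patent SV-384216:
  Base: filing + 23 years → 2 September 2004.
Terminal disclaimer: SV-490043 expires on the earlier of 4 March 2007 and 2 September 2004.

September 2, 2004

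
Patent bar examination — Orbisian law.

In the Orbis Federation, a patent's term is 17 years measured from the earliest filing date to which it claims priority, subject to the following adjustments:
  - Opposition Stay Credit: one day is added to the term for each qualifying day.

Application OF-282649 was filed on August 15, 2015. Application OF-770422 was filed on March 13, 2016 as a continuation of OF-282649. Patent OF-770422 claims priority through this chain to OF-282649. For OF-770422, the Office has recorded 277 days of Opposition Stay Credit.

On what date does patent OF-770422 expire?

May 19, 2033

Earliest priority filing: 15 August 2015.
Base term: 15 August 2015 + 17 years → 15 August 2032.
Opposition Stay Credit: +277 days → 19 May 2033.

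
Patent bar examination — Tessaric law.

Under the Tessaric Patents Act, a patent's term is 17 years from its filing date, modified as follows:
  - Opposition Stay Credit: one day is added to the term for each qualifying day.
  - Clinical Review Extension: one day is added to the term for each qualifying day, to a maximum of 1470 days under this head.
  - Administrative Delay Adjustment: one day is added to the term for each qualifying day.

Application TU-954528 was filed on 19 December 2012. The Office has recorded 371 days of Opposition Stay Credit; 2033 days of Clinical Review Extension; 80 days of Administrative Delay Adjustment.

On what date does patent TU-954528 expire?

2035-03-24

Base term: filing date + 17 years → 19 December 2029.
Opposition Stay Credit: +371 days → 25 December 2030.
Clinical Review Extension: 2033 days claimed exceeds the 1470-day cap, so +1470 days → 3 January 2035.
Administrative Delay Adjustment: +80 days → 24 March 2035.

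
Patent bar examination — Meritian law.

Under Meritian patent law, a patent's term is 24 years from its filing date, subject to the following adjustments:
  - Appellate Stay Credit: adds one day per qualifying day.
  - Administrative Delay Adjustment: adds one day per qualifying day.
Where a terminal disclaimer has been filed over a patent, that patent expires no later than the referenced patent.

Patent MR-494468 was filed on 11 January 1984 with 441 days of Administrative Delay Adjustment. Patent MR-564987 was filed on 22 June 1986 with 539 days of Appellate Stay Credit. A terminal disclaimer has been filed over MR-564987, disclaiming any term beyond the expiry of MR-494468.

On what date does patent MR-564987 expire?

Natural term of MR-564987:
  Base: filing + 24 years → 22 June 2010.
  Appellate Stay Credit: +539 days → 13 December 2011.
Expiry of referenced patent MR-494468:
  Base: filing + 24 years → 11 January 2008.
  Administrative Delay Adjustment: +441 days → 27 March 2009.
Terminal disclaimer: MR-564987 expires on the earlier of 13 December 2011 and 27 March 2009.

2009-03-27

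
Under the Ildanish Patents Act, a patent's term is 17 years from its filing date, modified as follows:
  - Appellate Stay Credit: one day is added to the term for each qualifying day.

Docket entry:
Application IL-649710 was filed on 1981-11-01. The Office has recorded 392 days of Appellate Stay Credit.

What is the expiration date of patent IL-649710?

Base term: filing date + 17 years → 1 November 1998.
Appellate Stay Credit: +392 days → 28 November 1999.

November 28, 1999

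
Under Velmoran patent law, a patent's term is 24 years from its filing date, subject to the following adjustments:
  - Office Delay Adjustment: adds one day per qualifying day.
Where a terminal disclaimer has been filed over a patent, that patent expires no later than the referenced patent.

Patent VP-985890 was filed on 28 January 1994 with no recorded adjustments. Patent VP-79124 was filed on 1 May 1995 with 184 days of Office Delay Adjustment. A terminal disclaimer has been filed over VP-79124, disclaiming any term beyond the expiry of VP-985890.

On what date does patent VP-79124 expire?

Natural term of VP-79124:
  Base: filing + 24 years → 1 May 2019.
  Office Delay Adjustment: +184 days → 1 November 2019.
Expiry of referenced patent VP-985890:
  Base: filing + 24 years → 28 January 2018.
Terminal disclaimer: VP-79124 expires on the earlier of 1 November 2019 and 28 January 2018.

2018-01-28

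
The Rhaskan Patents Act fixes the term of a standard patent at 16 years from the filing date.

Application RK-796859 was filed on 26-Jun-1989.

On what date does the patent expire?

Filing date + 16 years → 26 June 2005.

2005-06-26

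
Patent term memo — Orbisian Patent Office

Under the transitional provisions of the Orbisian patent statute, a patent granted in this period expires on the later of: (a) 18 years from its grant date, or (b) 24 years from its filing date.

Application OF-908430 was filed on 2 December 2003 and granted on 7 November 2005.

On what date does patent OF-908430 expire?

December 2, 2027

(a) grant + 18 years → 7 November 2023.
(b) filing + 24 years → 2 December 2027.
Later of the two: 2 December 2027.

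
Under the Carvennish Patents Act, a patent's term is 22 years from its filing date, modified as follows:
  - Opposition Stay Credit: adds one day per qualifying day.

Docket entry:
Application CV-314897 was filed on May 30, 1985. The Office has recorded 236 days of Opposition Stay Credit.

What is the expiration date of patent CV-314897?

January 21, 2008

Base term: filing date + 22 years → 30 May 2007.
Opposition Stay Credit: +236 days → 21 January 2008.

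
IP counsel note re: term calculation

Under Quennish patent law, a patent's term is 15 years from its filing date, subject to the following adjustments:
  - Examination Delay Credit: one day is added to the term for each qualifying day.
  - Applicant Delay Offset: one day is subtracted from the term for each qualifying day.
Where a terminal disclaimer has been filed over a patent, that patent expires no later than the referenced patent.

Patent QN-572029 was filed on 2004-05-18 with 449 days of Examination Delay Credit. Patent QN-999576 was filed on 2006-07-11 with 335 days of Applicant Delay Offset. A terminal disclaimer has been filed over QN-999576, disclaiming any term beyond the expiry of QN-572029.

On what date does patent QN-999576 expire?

Natural term of QN-999576:
  Base: filing + 15 years → 11 July 2021.
  Applicant Delay Offset: −335 days → 10 August 2020.
Expiry of referenced patent QN-572029:
  Base: filing + 15 years → 18 May 2019.
  Examination Delay Credit: +449 days → 9 August 2020.
Terminal disclaimer: QN-999576 expires on the earlier of 10 August 2020 and 9 August 2020.

2020-08-09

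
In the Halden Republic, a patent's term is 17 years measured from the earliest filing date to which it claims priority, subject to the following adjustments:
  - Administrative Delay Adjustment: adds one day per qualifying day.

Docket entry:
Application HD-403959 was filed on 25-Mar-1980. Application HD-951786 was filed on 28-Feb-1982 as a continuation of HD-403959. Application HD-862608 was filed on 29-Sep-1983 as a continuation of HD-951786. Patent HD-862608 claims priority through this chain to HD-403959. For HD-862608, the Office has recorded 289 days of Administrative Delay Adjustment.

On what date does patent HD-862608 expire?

January 8, 1998

Earliest priority filing: 25 March 1980.
Base term: 25 March 1980 + 17 years → 25 March 1997.
Administrative Delay Adjustment: +289 days → 8 January 1998.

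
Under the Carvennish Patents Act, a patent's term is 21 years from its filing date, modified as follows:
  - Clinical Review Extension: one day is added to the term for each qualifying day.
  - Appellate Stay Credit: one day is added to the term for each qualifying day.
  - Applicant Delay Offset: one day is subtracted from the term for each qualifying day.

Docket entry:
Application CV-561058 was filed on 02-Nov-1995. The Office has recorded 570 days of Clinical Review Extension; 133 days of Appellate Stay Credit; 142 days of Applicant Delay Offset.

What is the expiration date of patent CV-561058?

May 17, 2018

Base term: filing date + 21 years → 2 November 2016.
Clinical Review Extension: +570 days → 26 May 2018.
Appellate Stay Credit: +133 days → 6 October 2018.
Applicant Delay Offset: −142 days → 17 May 2018.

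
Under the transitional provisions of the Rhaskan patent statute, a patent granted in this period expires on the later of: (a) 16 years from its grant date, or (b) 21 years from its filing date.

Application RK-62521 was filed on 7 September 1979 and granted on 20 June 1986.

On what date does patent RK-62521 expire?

June 20, 2002

(a) grant + 16 years → 20 June 2002.
(b) filing + 21 years → 7 September 2000.
Later of the two: 20 June 2002.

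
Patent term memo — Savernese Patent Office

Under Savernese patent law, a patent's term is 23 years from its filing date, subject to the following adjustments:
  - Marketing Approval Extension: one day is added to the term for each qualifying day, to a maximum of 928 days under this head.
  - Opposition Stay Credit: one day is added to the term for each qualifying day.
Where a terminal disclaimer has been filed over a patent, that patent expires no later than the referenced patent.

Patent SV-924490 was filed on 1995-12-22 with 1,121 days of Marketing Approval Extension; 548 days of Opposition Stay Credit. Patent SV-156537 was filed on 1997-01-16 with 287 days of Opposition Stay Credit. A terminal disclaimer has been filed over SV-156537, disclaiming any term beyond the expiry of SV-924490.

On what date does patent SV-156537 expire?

Natural term of SV-156537:
  Base: filing + 23 years → 16 January 2020.
  Opposition Stay Credit: +287 days → 29 October 2020.
Expiry of referenced patent SV-924490:
  Base: filing + 23 years → 22 December 2018.
  Marketing Approval Extension: 1121 days claimed exceeds the 928-day cap, so +928 days → 7 July 2021.
  Opposition Stay Credit: +548 days → 6 January 2023.
Terminal disclaimer: SV-156537 expires on the earlier of 29 October 2020 and 6 January 2023.

2020-10-29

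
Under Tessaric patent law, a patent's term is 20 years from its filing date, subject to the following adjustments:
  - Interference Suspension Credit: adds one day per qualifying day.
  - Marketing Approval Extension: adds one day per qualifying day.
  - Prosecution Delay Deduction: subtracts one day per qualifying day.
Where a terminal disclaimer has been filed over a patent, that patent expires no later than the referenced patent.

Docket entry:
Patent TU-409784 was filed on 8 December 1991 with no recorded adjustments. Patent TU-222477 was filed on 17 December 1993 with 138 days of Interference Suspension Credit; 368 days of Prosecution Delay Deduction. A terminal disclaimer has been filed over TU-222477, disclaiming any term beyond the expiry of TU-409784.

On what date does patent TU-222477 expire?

Natural term of TU-222477:
  Base: filing + 20 years → 17 December 2013.
  Interference Suspension Credit: +138 days → 4 May 2014.
  Prosecution Delay Deduction: −368 days → 1 May 2013.
Expiry of referenced patent TU-409784:
  Base: filing + 20 years → 8 December 2011.
Terminal disclaimer: TU-222477 expires on the earlier of 1 May 2013 and 8 December 2011.

December 8, 2011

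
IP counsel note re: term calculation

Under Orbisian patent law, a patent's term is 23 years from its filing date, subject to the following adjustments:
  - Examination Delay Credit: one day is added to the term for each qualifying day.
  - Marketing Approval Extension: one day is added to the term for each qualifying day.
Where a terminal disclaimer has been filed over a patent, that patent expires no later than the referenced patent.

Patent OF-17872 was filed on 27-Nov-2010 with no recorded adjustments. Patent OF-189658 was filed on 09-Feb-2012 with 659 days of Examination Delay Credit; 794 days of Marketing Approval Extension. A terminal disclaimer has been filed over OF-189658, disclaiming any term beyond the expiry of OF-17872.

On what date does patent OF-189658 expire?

Natural term of OF-189658:
  Base: filing + 23 years → 9 February 2035.
  Examination Delay Credit: +659 days → 29 November 2036.
  Marketing Approval Extension: +794 days → 1 February 2039.
Expiry of referenced patent OF-17872:
  Base: filing + 23 years → 27 November 2033.
Terminal disclaimer: OF-189658 expires on the earlier of 1 February 2039 and 27 November 2033.

November 27, 2033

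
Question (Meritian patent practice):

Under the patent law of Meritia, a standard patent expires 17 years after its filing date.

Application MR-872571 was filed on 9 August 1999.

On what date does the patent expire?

Filing date + 17 years → 9 August 2016.

August 9, 2016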